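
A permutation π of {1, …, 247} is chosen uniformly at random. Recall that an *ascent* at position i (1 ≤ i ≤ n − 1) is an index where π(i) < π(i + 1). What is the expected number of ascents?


Write X = Σ X_I over i = 1, …, 246, with X_I the indicator of one ascent.
There are 246 indicators.
For each fixed i, the pair (π(i), π(i+1)) is a uniformly random ordered pair of distinct values from {1, …, 247}; by symmetry P[π(i) < π(i+1)] = 1/2.
By linearity: E[X] = 246 · (1/2) = (247 − 1) · (1/2) = 123 ≈ 123.0000.

E[X] = 123 = 123.0000.


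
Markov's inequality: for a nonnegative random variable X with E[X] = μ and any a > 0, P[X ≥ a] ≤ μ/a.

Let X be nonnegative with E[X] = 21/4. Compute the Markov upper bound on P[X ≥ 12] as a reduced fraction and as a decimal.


μ = E[X] = 21/4, a = 12.
Markov: P[X ≥ 12] ≤ μ/a = (21/4)/12 = 7/16.
Numerically: ≈ 0.4375.
(Since a = 12 > μ = 5.2500, the bound 7/16 is < 1 and informative.)

P[X ≥ 12] ≤ 7/16 ≈ 0.4375.


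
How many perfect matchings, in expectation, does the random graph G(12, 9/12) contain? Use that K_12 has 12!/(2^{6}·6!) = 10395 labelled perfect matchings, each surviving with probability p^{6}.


K_12 has 12!/(2^{6}·6!) = 10395 labelled perfect matchings.
For each such perfect matching H, let X_H = 1 if all 6 edges of H are present in G. Then P[X_H = 1] = p^{6} = (3/4)^{6} = 729/4096.
By linearity of expectation: E[X] = Σ_H E[X_H] = 10395 · p^{6} = 10395 · 729/4096 = 7577955/4096.
Numerically: E[X] ≈ 1.85e+03.

E[X] = 10395 · (3/4)^{6} = 7577955/4096 ≈ 1.85e+03.


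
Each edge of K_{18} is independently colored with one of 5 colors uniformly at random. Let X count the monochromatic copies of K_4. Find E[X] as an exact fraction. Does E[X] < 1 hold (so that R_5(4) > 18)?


E[X] = C(18, 4) · 5^{1 − 6} = 3060 · 5^{−5} = 3060/3125.
As a reduced fraction: E[X] = 612/625 ≈ 0.9792000.
Is E[X] < 1? YES.
Since E[X] < 1, there exists a 5-coloring of K_{18} with no monochromatic K_4; hence R_5(4) > 18.

E[X] = 612/625 ≈ 0.9792000; E[X] < 1, so R_5(4) > 18.


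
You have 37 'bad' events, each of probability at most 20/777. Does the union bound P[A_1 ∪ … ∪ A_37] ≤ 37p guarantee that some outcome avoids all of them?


Union bound: P[∪_{i=1}^{37} A_i] ≤ Σ_i P[A_i] ≤ 37·p = 37·(20/777) = 20/21.
Numerically: 20/21 ≈ 0.9524.
Is 20/21 < 1? YES.
Since P[∪ A_i] ≤ 20/21 < 1, the complement has P[∩ A_i^c] ≥ 1 − 20/21 = 1/21 > 0, so some outcome avoids every A_i.

37·p = 20/21 ≈ 0.9524; existence CERTIFIED by the union bound.


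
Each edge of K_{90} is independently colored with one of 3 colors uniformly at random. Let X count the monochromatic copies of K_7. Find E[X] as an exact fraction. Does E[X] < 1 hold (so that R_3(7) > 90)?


E[X] = C(90, 7) · 3^{1 − 21} = 7471375560 · 3^{−20} = 7471375560/3486784401.
As a reduced fraction: E[X] = 830152840/387420489 ≈ 2.14277.
Is E[X] < 1? NO.
Since E[X] ≥ 1, the first-moment bound is inconclusive at n = 90; it does NOT by itself certify R_3(7) > 90.

E[X] = 830152840/387420489 ≈ 2.14277; E[X] ≥ 1; first-moment method inconclusive here.


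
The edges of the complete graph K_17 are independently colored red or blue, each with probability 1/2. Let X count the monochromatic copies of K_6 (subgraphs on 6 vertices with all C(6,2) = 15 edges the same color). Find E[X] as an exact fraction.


Let X = Σ_S X_S over the C(17, 6) = 12376 subsets S of size 6, where X_S = 1 if the K_6 on S is monochromatic.
For a fixed S, the K_6 on S has C(6, 2) = 15 edges. P[all 15 edges red] = (1/2)^15, and likewise for blue, so P[monochromatic] = 2·(1/2)^15 = 2^{1 − 15} = 1/16384.
By linearity of expectation: E[X] = C(17, 6) · 2^{1 − 15} = 12376 · 1/16384 = 1547/2048.
Numerically: E[X] ≈ 0.755371.

E[X] = C(17,6)·2^(1−C(6,2)) = 1547/2048 ≈ 0.755371.


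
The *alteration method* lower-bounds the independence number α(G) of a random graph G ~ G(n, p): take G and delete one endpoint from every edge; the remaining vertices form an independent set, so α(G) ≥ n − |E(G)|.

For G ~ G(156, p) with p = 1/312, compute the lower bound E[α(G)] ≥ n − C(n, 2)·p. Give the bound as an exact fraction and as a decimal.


E[|E(G)|] = C(156, 2)·p = 12090 · (1/312) = 155/4.
E[α(G)] ≥ n − E[|E(G)|] = 156 − 155/4 = 469/4.
Numerically: ≈ 117.2500.
(This is only a lower bound; the true E[α(G)] may be larger.)

E[α(G)] ≥ 469/4 ≈ 117.2500.


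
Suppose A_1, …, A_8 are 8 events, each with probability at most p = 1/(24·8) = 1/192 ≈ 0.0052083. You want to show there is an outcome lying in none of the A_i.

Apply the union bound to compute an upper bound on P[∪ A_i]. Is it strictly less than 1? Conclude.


Union bound: P[∪_{i=1}^{8} A_i] ≤ Σ_i P[A_i] ≤ 8·p = 8·(1/192) = 1/24.
Numerically: 1/24 ≈ 0.0416667.
Is 1/24 < 1? YES.
Since P[∪ A_i] ≤ 1/24 < 1, the complement has P[∩ A_i^c] ≥ 1 − 1/24 = 23/24 > 0, so some outcome avoids every A_i.

8·p = 1/24 ≈ 0.0416667; existence CERTIFIED by the union bound.


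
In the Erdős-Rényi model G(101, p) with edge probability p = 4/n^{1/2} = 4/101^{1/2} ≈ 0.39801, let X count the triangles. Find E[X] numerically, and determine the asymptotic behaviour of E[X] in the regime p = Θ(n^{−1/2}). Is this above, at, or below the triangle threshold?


Number of potential triangles: C(101, 3) = 166650.
Each occurs with probability p³ ≈ (0.39801)³ ≈ 6.3051862e-02.
By linearity: E[X] = C(101, 3)·p³ ≈ 166650 · 6.3051862e-02 ≈ 10507.59273.
Since α = 1/2 < 1, p = c/n^{1/2} ≫ 1/n is above the triangle threshold p ~ 1/n. Asymptotically E[X] ~ (c³/6)·n^{3(1−α)} = (4³/6)·n^{1.5} → ∞; triangles are abundant w.h.p.

E[X] ≈ 10507.59273; in regime p = Θ(1/n^{1/2}) E[X] diverges (above the triangle threshold p ~ 1/n).


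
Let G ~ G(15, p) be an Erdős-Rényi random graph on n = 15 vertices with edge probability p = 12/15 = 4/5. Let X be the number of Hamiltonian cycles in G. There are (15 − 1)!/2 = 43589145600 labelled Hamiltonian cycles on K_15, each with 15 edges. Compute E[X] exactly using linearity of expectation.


K_15 has (15 − 1)!/2 = 43589145600 labelled Hamiltonian cycles.
For each such Hamiltonian cycle H, let X_H = 1 if all 15 edges of H are present in G. Then P[X_H = 1] = p^{15} = (4/5)^{15} = 1073741824/30517578125.
By linearity of expectation: E[X] = Σ_H E[X_H] = 43589145600 · p^{15} = 43589145600 · 1073741824/30517578125 = 1872139548125822976/1220703125.
Numerically: E[X] ≈ 1.534e+09.

E[X] = 43589145600 · (4/5)^{15} = 1872139548125822976/1220703125 ≈ 1.534e+09.


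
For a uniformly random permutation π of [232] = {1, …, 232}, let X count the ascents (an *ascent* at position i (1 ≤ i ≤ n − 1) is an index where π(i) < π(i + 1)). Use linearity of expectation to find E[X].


Write X = Σ X_I over i = 1, …, 231, with X_I the indicator of one ascent.
There are 231 indicators.
For each fixed i, the pair (π(i), π(i+1)) is a uniformly random ordered pair of distinct values from {1, …, 232}; by symmetry P[π(i) < π(i+1)] = 1/2.
By linearity: E[X] = 231 · (1/2) = (232 − 1) · (1/2) = 231/2 ≈ 115.5000.

E[X] = 231/2 = 115.5000.


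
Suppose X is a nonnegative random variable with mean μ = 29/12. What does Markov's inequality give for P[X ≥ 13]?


μ = E[X] = 29/12, a = 13.
Markov: P[X ≥ 13] ≤ μ/a = (29/12)/13 = 29/156.
Numerically: ≈ 0.185897.
(Since a = 13 > μ = 2.416667, the bound 29/156 is < 1 and informative.)

P[X ≥ 13] ≤ 29/156 ≈ 0.185897.


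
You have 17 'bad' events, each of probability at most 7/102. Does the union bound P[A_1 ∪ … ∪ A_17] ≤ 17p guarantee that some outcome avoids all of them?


Union bound: P[∪_{i=1}^{17} A_i] ≤ Σ_i P[A_i] ≤ 17·p = 17·(7/102) = 7/6.
Numerically: 7/6 ≈ 1.167.
Is 7/6 < 1? NO.
Since the bound 7/6 is ≥ 1, the union bound is uninformative here; it does NOT by itself certify existence.

17·p = 7/6 ≈ 1.167; existence NOT certified by the union bound.


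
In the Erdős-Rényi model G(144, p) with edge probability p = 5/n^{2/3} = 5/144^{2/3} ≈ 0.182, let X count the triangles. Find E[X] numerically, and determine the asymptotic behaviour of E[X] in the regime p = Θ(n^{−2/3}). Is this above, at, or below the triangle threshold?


Number of potential triangles: C(144, 3) = 487344.
Each occurs with probability p³ ≈ (0.182)³ ≈ 6.0281636e-03.
By linearity: E[X] = C(144, 3)·p³ ≈ 487344 · 6.0281636e-03 ≈ 2937.78935.
Since α = 2/3 < 1, p = c/n^{2/3} ≫ 1/n is above the triangle threshold p ~ 1/n. Asymptotically E[X] ~ (c³/6)·n^{3(1−α)} = (5³/6)·n^{1} → ∞; triangles are abundant w.h.p.

E[X] ≈ 2937.78935; in regime p = Θ(1/n^{2/3}) E[X] diverges (above the triangle threshold p ~ 1/n).


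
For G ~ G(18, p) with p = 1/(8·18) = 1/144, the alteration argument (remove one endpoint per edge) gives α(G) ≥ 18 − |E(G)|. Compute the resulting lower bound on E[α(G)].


E[|E(G)|] = C(18, 2)·p = 153 · (1/144) = 17/16.
E[α(G)] ≥ n − E[|E(G)|] = 18 − 17/16 = 271/16.
Numerically: ≈ 16.938.
(This is only a lower bound; the true E[α(G)] may be larger.)

E[α(G)] ≥ 271/16 ≈ 16.938.


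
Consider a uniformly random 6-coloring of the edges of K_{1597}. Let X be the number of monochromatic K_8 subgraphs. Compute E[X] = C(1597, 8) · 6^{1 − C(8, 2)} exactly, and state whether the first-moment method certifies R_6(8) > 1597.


E[X] = C(1597, 8) · 6^{1 − 28} = 1031080153060953275445 · 6^{−27} = 1031080153060953275445/1023490369077469249536.
As a reduced fraction: E[X] = 38188153817072343535/37907050706572935168 ≈ 1.0074.
Is E[X] < 1? NO.
Since E[X] ≥ 1, the first-moment bound is inconclusive at n = 1597; it does NOT by itself certify R_6(8) > 1597.

E[X] = 38188153817072343535/37907050706572935168 ≈ 1.0074; E[X] ≥ 1; first-moment method inconclusive here.


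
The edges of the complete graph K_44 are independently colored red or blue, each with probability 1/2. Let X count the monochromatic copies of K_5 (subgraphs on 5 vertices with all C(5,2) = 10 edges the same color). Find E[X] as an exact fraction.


Let X = Σ_S X_S over the C(44, 5) = 1086008 subsets S of size 5, where X_S = 1 if the K_5 on S is monochromatic.
For a fixed S, the K_5 on S has C(5, 2) = 10 edges. P[all 10 edges red] = (1/2)^10, and likewise for blue, so P[monochromatic] = 2·(1/2)^10 = 2^{1 − 10} = 1/512.
By linearity of expectation: E[X] = C(44, 5) · 2^{1 − 10} = 1086008 · 1/512 = 135751/64.
Numerically: E[X] ≈ 2121.109.

E[X] = C(44,5)·2^(1−C(5,2)) = 135751/64 ≈ 2121.109.


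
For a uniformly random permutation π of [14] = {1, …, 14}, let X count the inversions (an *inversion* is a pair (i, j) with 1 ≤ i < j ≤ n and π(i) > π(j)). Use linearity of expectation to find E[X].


Write X = Σ X_I over the C(14, 2) = 91 pairs i < j, with X_I the indicator of one inversion.
There are 91 indicators.
For each fixed pair i < j, the values π(i) and π(j) are two distinct elements of {1, …, 14} in uniformly random order; by symmetry P[π(i) > π(j)] = 1/2.
By linearity: E[X] = 91 · (1/2) = C(14, 2) · (1/2) = 91/2 = 91/2 ≈ 45.500000.

E[X] = 91/2 = 45.500000.


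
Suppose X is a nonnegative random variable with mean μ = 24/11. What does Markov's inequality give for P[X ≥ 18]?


μ = E[X] = 24/11, a = 18.
Markov: P[X ≥ 18] ≤ μ/a = (24/11)/18 = 4/33.
Numerically: ≈ 0.12121.
(Since a = 18 > μ = 2.18182, the bound 4/33 is < 1 and informative.)

P[X ≥ 18] ≤ 4/33 ≈ 0.12121.


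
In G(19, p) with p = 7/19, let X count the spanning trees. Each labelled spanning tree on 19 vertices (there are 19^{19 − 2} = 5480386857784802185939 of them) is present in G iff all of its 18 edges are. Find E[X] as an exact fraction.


K_19 has 19^{19 − 2} = 5480386857784802185939 labelled spanning trees.
For each such spanning tree H, let X_H = 1 if all 18 edges of H are present in G. Then P[X_H = 1] = p^{18} = (7/19)^{18} = 1628413597910449/104127350297911241532841.
By linearity: E[X] = Σ_H E[X_H] = 5480386857784802185939 · p^{18} = 5480386857784802185939 · 1628413597910449/104127350297911241532841 = 1628413597910449/19.
Numerically: E[X] ≈ 8.57e+13.

E[X] = 5480386857784802185939 · (7/19)^{18} = 1628413597910449/19 ≈ 8.57e+13.


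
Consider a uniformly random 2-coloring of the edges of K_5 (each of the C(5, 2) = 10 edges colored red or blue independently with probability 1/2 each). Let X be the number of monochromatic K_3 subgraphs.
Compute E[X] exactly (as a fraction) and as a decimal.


Let X = Σ_S X_S over the C(5, 3) = 10 subsets S of size 3, where X_S = 1 if the K_3 on S is monochromatic.
For a fixed S, the K_3 on S has C(3, 2) = 3 edges. P[all 3 edges red] = (1/2)^3, and likewise for blue, so P[monochromatic] = 2·(1/2)^3 = 2^{1 − 3} = 1/4.
By linearity of expectation: E[X] = C(5, 3) · 2^{1 − 3} = 10 · 1/4 = 5/2.
Numerically: E[X] ≈ 2.500000.

E[X] = C(5,3)·2^(1−C(3,2)) = 5/2 ≈ 2.500000.


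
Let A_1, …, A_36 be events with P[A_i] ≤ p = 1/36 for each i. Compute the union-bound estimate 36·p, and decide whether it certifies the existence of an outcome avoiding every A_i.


Union bound: P[∪_{i=1}^{36} A_i] ≤ Σ_i P[A_i] ≤ 36·p = 36·(1/36) = 1.
Numerically: 1 ≈ 1.000000.
Is 1 < 1? NO.
Since the bound 1 is ≥ 1, the union bound is uninformative here; it does NOT by itself certify existence.

36·p = 1 ≈ 1.000000; existence NOT certified by the union bound.


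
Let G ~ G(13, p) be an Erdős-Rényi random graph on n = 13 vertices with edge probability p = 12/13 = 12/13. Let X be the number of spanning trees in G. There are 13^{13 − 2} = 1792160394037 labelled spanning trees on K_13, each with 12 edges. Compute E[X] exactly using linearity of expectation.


K_13 has 13^{13 − 2} = 1792160394037 labelled spanning trees.
For each such spanning tree H, let X_H = 1 if all 12 edges of H are present in G. Then P[X_H = 1] = p^{12} = (12/13)^{12} = 8916100448256/23298085122481.
Summing the indicators: E[X] = Σ_H E[X_H] = 1792160394037 · p^{12} = 1792160394037 · 8916100448256/23298085122481 = 8916100448256/13.
Numerically: E[X] ≈ 6.85854e+11.

E[X] = 1792160394037 · (12/13)^{12} = 8916100448256/13 ≈ 6.85854e+11.


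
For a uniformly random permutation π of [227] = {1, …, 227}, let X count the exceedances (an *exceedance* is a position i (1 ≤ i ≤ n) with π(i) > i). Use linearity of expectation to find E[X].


Write X = Σ_{i=1}^{227} X_i, where X_i = 1_{π(i) > i}.
For each fixed i, π(i) is uniform over {1, …, 227} (marginal of a uniform permutation), so P[π(i) > i] = (n − i)/n. Summing: Σ_{i=1}^{227} (n − i)/n = (0 + 1 + … + 226)/227 = 227(227 − 1)/(2·227) = (227 − 1)/2.
Hence E[X] = Σ_{i=1}^{227} (227 − i)/227 = 113 ≈ 113.00000.

E[X] = 113 = 113.00000.


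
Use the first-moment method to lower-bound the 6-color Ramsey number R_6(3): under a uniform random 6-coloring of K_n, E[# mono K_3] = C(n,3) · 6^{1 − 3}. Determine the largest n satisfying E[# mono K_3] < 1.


We need C(n, 3) · 6^{1 − 3} < 1, i.e. C(n, 3) < 6^{3 − 1} = 36.
Check values of n near the boundary:
  n = 6: C(6, 3) = 20; 20 < 36? YES
  n = 7: C(7, 3) = 35; 35 < 36? YES
  n = 8: C(8, 3) = 56; 56 < 36? NO
  n = 9: C(9, 3) = 84; 84 < 36? NO
  n = 10: C(10, 3) = 120; 120 < 36? NO
The largest n with C(n, 3) < 36 is n = 7 (where E[X] = 35/36 ≈ 0.9722). Hence R_6(3) > 7, i.e. R_6(3) ≥ 8.

Largest n = 7; hence R_6(3) > 7.


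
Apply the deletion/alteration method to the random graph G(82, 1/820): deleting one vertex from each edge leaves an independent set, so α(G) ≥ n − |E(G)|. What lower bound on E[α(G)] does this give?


E[|E(G)|] = C(82, 2)·p = 3321 · (1/820) = 81/20.
E[α(G)] ≥ n − E[|E(G)|] = 82 − 81/20 = 1559/20.
Numerically: ≈ 77.9500.
(This is only a lower bound; the true E[α(G)] may be larger.)

E[α(G)] ≥ 1559/20 ≈ 77.9500.


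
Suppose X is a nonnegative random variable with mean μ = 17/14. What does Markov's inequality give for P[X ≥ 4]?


μ = E[X] = 17/14, a = 4.
Markov: P[X ≥ 4] ≤ μ/a = (17/14)/4 = 17/56.
Numerically: ≈ 0.3036.
(Since a = 4 > μ = 1.2143, the bound 17/56 is < 1 and informative.)

P[X ≥ 4] ≤ 17/56 ≈ 0.3036.


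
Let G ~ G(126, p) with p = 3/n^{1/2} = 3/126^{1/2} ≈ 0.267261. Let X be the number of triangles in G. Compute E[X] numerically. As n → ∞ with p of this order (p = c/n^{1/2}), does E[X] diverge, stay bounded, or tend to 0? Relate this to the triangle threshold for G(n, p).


Number of potential triangles: C(126, 3) = 325500.
Each occurs with probability p³ ≈ (0.267261)³ ≈ 1.90900887e-02.
By linearity: E[X] = C(126, 3)·p³ ≈ 325500 · 1.90900887e-02 ≈ 6213.823874.
Since α = 1/2 < 1, p = c/n^{1/2} ≫ 1/n is above the triangle threshold p ~ 1/n. Asymptotically E[X] ~ (c³/6)·n^{3(1−α)} = (3³/6)·n^{1.5} → ∞; triangles are abundant w.h.p.

E[X] ≈ 6213.823874; in regime p = Θ(1/n^{1/2}) E[X] diverges (above the triangle threshold p ~ 1/n).


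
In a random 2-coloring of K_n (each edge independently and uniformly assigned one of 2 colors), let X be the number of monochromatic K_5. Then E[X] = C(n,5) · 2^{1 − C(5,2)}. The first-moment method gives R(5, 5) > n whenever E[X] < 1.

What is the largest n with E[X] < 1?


We need C(n, 5) · 2^{1 − 10} < 1, i.e. C(n, 5) < 2^{10 − 1} = 512.
Check values of n near the boundary:
  n = 5: C(5, 5) = 1; 1 < 512? YES
  n = 6: C(6, 5) = 6; 6 < 512? YES
  n = 7: C(7, 5) = 21; 21 < 512? YES
  n = 8: C(8, 5) = 56; 56 < 512? YES
  n = 9: C(9, 5) = 126; 126 < 512? YES
  n = 10: C(10, 5) = 252; 252 < 512? YES
  n = 11: C(11, 5) = 462; 462 < 512? YES
  n = 12: C(12, 5) = 792; 792 < 512? NO
  n = 13: C(13, 5) = 1287; 1287 < 512? NO
The largest n with C(n, 5) < 512 is n = 11 (where E[X] = 231/256 ≈ 0.90234). Hence R(5, 5) > 11, i.e. R(5, 5) ≥ 12.

Largest n = 11; hence R(5, 5) > 11.


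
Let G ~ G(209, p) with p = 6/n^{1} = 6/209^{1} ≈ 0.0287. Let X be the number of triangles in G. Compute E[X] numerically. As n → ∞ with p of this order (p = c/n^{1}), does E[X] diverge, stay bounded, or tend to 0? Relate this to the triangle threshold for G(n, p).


Number of potential triangles: C(209, 3) = 1499784.
Each occurs with probability p³ ≈ (0.0287)³ ≈ 2.36600e-05.
By linearity: E[X] = C(209, 3)·p³ ≈ 1499784 · 2.36600e-05 ≈ 35.485.
Here α = 1, so p = 6/n is exactly at the triangle threshold p ~ 1/n. Asymptotically E[X] → c³/6 = 6³/6 = 36 ≈ 36.000, a bounded constant. In this regime the triangle count is asymptotically Poisson(c³/6).

E[X] ≈ 35.485; in regime p = Θ(1/n^{1}) E[X] stays bounded (at the triangle threshold p ~ 1/n).


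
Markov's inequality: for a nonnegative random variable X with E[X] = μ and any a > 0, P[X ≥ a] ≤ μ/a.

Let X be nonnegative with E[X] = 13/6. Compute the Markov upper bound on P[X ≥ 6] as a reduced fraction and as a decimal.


μ = E[X] = 13/6, a = 6.
Markov: P[X ≥ 6] ≤ μ/a = (13/6)/6 = 13/36.
Numerically: ≈ 0.36111.
(Since a = 6 > μ = 2.16667, the bound 13/36 is < 1 and informative.)

P[X ≥ 6] ≤ 13/36 ≈ 0.36111.


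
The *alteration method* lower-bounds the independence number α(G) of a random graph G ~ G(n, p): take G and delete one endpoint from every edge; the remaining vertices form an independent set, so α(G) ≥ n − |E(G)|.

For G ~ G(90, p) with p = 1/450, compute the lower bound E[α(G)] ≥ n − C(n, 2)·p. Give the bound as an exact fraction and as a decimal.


E[|E(G)|] = C(90, 2)·p = 4005 · (1/450) = 89/10.
E[α(G)] ≥ n − E[|E(G)|] = 90 − 89/10 = 811/10.
Numerically: ≈ 81.100.
(This is only a lower bound; the true E[α(G)] may be larger.)

E[α(G)] ≥ 811/10 ≈ 81.100.


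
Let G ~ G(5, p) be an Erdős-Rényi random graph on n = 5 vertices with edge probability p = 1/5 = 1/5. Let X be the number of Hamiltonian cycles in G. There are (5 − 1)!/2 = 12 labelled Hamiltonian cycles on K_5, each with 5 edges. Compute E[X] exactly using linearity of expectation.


K_5 has (5 − 1)!/2 = 12 labelled Hamiltonian cycles.
For each such Hamiltonian cycle H, let X_H = 1 if all 5 edges of H are present in G. Then P[X_H = 1] = p^{5} = (1/5)^{5} = 1/3125.
By linearity of expectation: E[X] = Σ_H E[X_H] = 12 · p^{5} = 12 · 1/3125 = 12/3125.
Numerically: E[X] ≈ 0.00384.

E[X] = 12 · (1/5)^{5} = 12/3125 ≈ 0.00384.


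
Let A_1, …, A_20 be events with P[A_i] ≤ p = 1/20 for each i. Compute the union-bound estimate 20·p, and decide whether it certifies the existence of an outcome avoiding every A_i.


Union bound: P[∪_{i=1}^{20} A_i] ≤ Σ_i P[A_i] ≤ 20·p = 20·(1/20) = 1.
Numerically: 1 ≈ 1.00000.
Is 1 < 1? NO.
Since the bound 1 is ≥ 1, the union bound is uninformative here; it does NOT by itself certify existence.

20·p = 1 ≈ 1.00000; existence NOT certified by the union bound.


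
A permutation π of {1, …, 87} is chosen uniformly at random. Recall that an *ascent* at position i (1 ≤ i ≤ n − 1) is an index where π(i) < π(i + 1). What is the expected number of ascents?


Write X = Σ X_I over i = 1, …, 86, with X_I the indicator of one ascent.
There are 86 indicators.
For each fixed i, the pair (π(i), π(i+1)) is a uniformly random ordered pair of distinct values from {1, …, 87}; by symmetry P[π(i) < π(i+1)] = 1/2.
By linearity: E[X] = 86 · (1/2) = (87 − 1) · (1/2) = 43 ≈ 43.000000.

E[X] = 43 = 43.000000.


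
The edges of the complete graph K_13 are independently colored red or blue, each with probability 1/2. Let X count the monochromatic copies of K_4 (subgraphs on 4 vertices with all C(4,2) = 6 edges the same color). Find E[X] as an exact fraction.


Let X = Σ_S X_S over the C(13, 4) = 715 subsets S of size 4, where X_S = 1 if the K_4 on S is monochromatic.
For a fixed S, the K_4 on S has C(4, 2) = 6 edges. P[all 6 edges red] = (1/2)^6, and likewise for blue, so P[monochromatic] = 2·(1/2)^6 = 2^{1 − 6} = 1/32.
By linearity of expectation: E[X] = C(13, 4) · 2^{1 − 6} = 715 · 1/32 = 715/32.
Numerically: E[X] ≈ 22.344.

E[X] = C(13,4)·2^(1−C(4,2)) = 715/32 ≈ 22.344.


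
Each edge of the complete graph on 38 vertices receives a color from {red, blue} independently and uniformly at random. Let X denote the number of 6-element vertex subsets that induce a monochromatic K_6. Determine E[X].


Let X = Σ_S X_S over the C(38, 6) = 2760681 subsets S of size 6, where X_S = 1 if the K_6 on S is monochromatic.
For a fixed S, the K_6 on S has C(6, 2) = 15 edges. P[all 15 edges red] = (1/2)^15, and likewise for blue, so P[monochromatic] = 2·(1/2)^15 = 2^{1 − 15} = 1/16384.
By linearity: E[X] = C(38, 6) · 2^{1 − 15} = 2760681 · 1/16384 = 2760681/16384.
Numerically: E[X] ≈ 168.49860.

E[X] = C(38,6)·2^(1−C(6,2)) = 2760681/16384 ≈ 168.49860.


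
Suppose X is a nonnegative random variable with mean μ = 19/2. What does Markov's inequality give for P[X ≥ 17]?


μ = E[X] = 19/2, a = 17.
Markov: P[X ≥ 17] ≤ μ/a = (19/2)/17 = 19/34.
Numerically: ≈ 0.55882.
(Since a = 17 > μ = 9.50000, the bound 19/34 is < 1 and informative.)

P[X ≥ 17] ≤ 19/34 ≈ 0.55882.


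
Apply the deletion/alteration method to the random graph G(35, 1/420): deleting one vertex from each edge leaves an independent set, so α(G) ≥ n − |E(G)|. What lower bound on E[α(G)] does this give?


E[|E(G)|] = C(35, 2)·p = 595 · (1/420) = 17/12.
E[α(G)] ≥ n − E[|E(G)|] = 35 − 17/12 = 403/12.
Numerically: ≈ 33.58333.
(This is only a lower bound; the true E[α(G)] may be larger.)

E[α(G)] ≥ 403/12 ≈ 33.58333.


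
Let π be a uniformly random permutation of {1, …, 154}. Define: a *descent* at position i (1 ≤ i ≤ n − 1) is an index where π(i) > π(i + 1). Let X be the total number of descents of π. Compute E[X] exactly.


Write X = Σ X_I over i = 1, …, 153, with X_I the indicator of one descent.
There are 153 indicators.
For each fixed i, the pair (π(i), π(i+1)) is a uniformly random ordered pair of distinct values from {1, …, 154}; by symmetry P[π(i) > π(i+1)] = 1/2.
By linearity: E[X] = 153 · (1/2) = (154 − 1) · (1/2) = 153/2 ≈ 76.500000.

E[X] = 153/2 = 76.500000.


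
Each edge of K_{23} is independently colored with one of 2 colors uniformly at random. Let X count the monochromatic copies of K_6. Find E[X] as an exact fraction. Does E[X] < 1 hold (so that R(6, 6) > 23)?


E[X] = C(23, 6) · 2^{1 − 15} = 100947 · 2^{−14} = 100947/16384.
As a reduced fraction: E[X] = 100947/16384 ≈ 6.1613159.
Is E[X] < 1? NO.
Since E[X] ≥ 1, the first-moment bound is inconclusive at n = 23; it does NOT by itself certify R(6, 6) > 23.

E[X] = 100947/16384 ≈ 6.1613159; E[X] ≥ 1; first-moment method inconclusive here.


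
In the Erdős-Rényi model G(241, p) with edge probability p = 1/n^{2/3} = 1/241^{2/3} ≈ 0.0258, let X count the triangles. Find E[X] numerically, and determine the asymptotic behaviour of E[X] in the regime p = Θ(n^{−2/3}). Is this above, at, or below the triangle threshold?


Number of potential triangles: C(241, 3) = 2303960.
Each occurs with probability p³ ≈ (0.0258)³ ≈ 1.72173e-05.
By linearity: E[X] = C(241, 3)·p³ ≈ 2303960 · 1.72173e-05 ≈ 39.668.
Since α = 2/3 < 1, p = c/n^{2/3} ≫ 1/n is above the triangle threshold p ~ 1/n. Asymptotically E[X] ~ (c³/6)·n^{3(1−α)} = (1³/6)·n^{1} → ∞; triangles are abundant w.h.p.

E[X] ≈ 39.668; in regime p = Θ(1/n^{2/3}) E[X] diverges (above the triangle threshold p ~ 1/n).


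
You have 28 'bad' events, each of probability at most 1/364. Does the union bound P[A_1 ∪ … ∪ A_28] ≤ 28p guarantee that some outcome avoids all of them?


Union bound: P[∪_{i=1}^{28} A_i] ≤ Σ_i P[A_i] ≤ 28·p = 28·(1/364) = 1/13.
Numerically: 1/13 ≈ 0.076923.
Is 1/13 < 1? YES.
Since P[∪ A_i] ≤ 1/13 < 1, the complement has P[∩ A_i^c] ≥ 1 − 1/13 = 12/13 > 0, so some outcome avoids every A_i.

28·p = 1/13 ≈ 0.076923; existence CERTIFIED by the union bound.


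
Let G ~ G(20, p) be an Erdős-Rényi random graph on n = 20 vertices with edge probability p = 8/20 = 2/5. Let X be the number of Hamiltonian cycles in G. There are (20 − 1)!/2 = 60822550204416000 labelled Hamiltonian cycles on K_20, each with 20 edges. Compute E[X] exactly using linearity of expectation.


K_20 has (20 − 1)!/2 = 60822550204416000 labelled Hamiltonian cycles.
For each such Hamiltonian cycle H, let X_H = 1 if all 20 edges of H are present in G. Then P[X_H = 1] = p^{20} = (2/5)^{20} = 1048576/95367431640625.
Summing the indicators: E[X] = Σ_H E[X_H] = 60822550204416000 · p^{20} = 60822550204416000 · 1048576/95367431640625 = 510216531225165692928/762939453125.
Numerically: E[X] ≈ 6.6875e+08.

E[X] = 60822550204416000 · (2/5)^{20} = 510216531225165692928/762939453125 ≈ 6.6875e+08.


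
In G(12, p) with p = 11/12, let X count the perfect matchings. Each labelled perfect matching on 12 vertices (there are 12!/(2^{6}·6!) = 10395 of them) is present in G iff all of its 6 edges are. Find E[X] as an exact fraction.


K_12 has 12!/(2^{6}·6!) = 10395 labelled perfect matchings.
For each such perfect matching H, let X_H = 1 if all 6 edges of H are present in G. Then P[X_H = 1] = p^{6} = (11/12)^{6} = 1771561/2985984.
By linearity: E[X] = Σ_H E[X_H] = 10395 · p^{6} = 10395 · 1771561/2985984 = 682050985/110592.
Numerically: E[X] ≈ 6167.3.

E[X] = 10395 · (11/12)^{6} = 682050985/110592 ≈ 6167.3.


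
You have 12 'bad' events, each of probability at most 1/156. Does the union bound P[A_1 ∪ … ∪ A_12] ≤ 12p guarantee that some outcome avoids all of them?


Union bound: P[∪_{i=1}^{12} A_i] ≤ Σ_i P[A_i] ≤ 12·p = 12·(1/156) = 1/13.
Numerically: 1/13 ≈ 0.0769.
Is 1/13 < 1? YES.
Since P[∪ A_i] ≤ 1/13 < 1, the complement has P[∩ A_i^c] ≥ 1 − 1/13 = 12/13 > 0, so some outcome avoids every A_i.

12·p = 1/13 ≈ 0.0769; existence CERTIFIED by the union bound.


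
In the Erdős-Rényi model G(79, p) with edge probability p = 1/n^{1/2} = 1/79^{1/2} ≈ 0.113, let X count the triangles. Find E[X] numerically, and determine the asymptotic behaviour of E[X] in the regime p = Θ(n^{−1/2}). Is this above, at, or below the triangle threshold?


Number of potential triangles: C(79, 3) = 79079.
Each occurs with probability p³ ≈ (0.113)³ ≈ 1.42416e-03.
By linearity: E[X] = C(79, 3)·p³ ≈ 79079 · 1.42416e-03 ≈ 112.621.
Since α = 1/2 < 1, p = c/n^{1/2} ≫ 1/n is above the triangle threshold p ~ 1/n. Asymptotically E[X] ~ (c³/6)·n^{3(1−α)} = (1³/6)·n^{1.5} → ∞; triangles are abundant w.h.p.

E[X] ≈ 112.621; in regime p = Θ(1/n^{1/2}) E[X] diverges (above the triangle threshold p ~ 1/n).


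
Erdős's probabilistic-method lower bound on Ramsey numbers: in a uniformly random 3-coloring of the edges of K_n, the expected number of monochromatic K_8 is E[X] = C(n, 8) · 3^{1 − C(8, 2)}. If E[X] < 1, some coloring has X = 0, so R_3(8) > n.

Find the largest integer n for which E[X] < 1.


We need C(n, 8) · 3^{1 − 28} < 1, i.e. C(n, 8) < 3^{28 − 1} = 7625597484987.
Check values of n near the boundary:
  n = 150: C(150, 8) = 5257211409450; 5257211409450 < 7625597484987? YES
  n = 151: C(151, 8) = 5551321138650; 5551321138650 < 7625597484987? YES
  n = 152: C(152, 8) = 5859727868575; 5859727868575 < 7625597484987? YES
  n = 153: C(153, 8) = 6183023199255; 6183023199255 < 7625597484987? YES
  n = 154: C(154, 8) = 6521818990995; 6521818990995 < 7625597484987? YES
  n = 155: C(155, 8) = 6876747915675; 6876747915675 < 7625597484987? YES
  n = 156: C(156, 8) = 7248464019225; 7248464019225 < 7625597484987? YES
  n = 157: C(157, 8) = 7637643295425; 7637643295425 < 7625597484987? NO
The largest n with C(n, 8) < 7625597484987 is n = 156 (where E[X] = 805384891025/847288609443 ≈ 0.950544). Hence R_3(8) > 156, i.e. R_3(8) ≥ 157.

Largest n = 156; hence R_3(8) > 156.


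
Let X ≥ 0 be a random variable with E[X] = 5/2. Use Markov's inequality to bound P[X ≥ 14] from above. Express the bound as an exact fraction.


μ = E[X] = 5/2, a = 14.
Markov: P[X ≥ 14] ≤ μ/a = (5/2)/14 = 5/28.
Numerically: ≈ 0.1786.
(Since a = 14 > μ = 2.5000, the bound 5/28 is < 1 and informative.)

P[X ≥ 14] ≤ 5/28 ≈ 0.1786.


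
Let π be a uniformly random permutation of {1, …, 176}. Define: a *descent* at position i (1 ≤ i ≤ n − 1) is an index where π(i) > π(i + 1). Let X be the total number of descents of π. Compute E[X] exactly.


Write X = Σ X_I over i = 1, …, 175, with X_I the indicator of one descent.
There are 175 indicators.
For each fixed i, the pair (π(i), π(i+1)) is a uniformly random ordered pair of distinct values from {1, …, 176}; by symmetry P[π(i) > π(i+1)] = 1/2.
By linearity: E[X] = 175 · (1/2) = (176 − 1) · (1/2) = 175/2 ≈ 87.500000.

E[X] = 175/2 = 87.500000.


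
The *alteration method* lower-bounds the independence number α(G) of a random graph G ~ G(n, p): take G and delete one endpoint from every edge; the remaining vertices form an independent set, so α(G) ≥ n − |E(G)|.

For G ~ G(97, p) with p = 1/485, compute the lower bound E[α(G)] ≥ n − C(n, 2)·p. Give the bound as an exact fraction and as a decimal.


E[|E(G)|] = C(97, 2)·p = 4656 · (1/485) = 48/5.
E[α(G)] ≥ n − E[|E(G)|] = 97 − 48/5 = 437/5.
Numerically: ≈ 87.4000.
(This is only a lower bound; the true E[α(G)] may be larger.)

E[α(G)] ≥ 437/5 ≈ 87.4000.


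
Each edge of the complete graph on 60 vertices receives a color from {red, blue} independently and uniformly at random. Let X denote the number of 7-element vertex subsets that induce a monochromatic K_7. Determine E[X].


Let X = Σ_S X_S over the C(60, 7) = 386206920 subsets S of size 7, where X_S = 1 if the K_7 on S is monochromatic.
For a fixed S, the K_7 on S has C(7, 2) = 21 edges. P[all 21 edges red] = (1/2)^21, and likewise for blue, so P[monochromatic] = 2·(1/2)^21 = 2^{1 − 21} = 1/1048576.
By linearity of expectation: E[X] = C(60, 7) · 2^{1 − 21} = 386206920 · 1/1048576 = 48275865/131072.
Numerically: E[X] ≈ 368.31562.

E[X] = C(60,7)·2^(1−C(7,2)) = 48275865/131072 ≈ 368.31562.


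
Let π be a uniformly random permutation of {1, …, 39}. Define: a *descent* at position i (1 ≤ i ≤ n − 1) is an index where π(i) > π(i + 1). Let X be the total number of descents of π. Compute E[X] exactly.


Write X = Σ X_I over i = 1, …, 38, with X_I the indicator of one descent.
There are 38 indicators.
For each fixed i, the pair (π(i), π(i+1)) is a uniformly random ordered pair of distinct values from {1, …, 39}; by symmetry P[π(i) > π(i+1)] = 1/2.
By linearity: E[X] = 38 · (1/2) = (39 − 1) · (1/2) = 19 ≈ 19.00000.

E[X] = 19 = 19.00000.


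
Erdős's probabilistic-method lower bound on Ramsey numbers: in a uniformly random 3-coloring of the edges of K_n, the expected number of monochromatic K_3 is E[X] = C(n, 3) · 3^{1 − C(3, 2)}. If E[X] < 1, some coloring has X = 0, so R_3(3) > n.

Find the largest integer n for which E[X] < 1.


We need C(n, 3) · 3^{1 − 3} < 1, i.e. C(n, 3) < 3^{3 − 1} = 9.
Check values of n near the boundary:
  n = 3: C(3, 3) = 1; 1 < 9? YES
  n = 4: C(4, 3) = 4; 4 < 9? YES
  n = 5: C(5, 3) = 10; 10 < 9? NO
  n = 6: C(6, 3) = 20; 20 < 9? NO
  n = 7: C(7, 3) = 35; 35 < 9? NO
The largest n with C(n, 3) < 9 is n = 4 (where E[X] = 4/9 ≈ 0.444444). Hence R_3(3) > 4, i.e. R_3(3) ≥ 5.

Largest n = 4; hence R_3(3) > 4.


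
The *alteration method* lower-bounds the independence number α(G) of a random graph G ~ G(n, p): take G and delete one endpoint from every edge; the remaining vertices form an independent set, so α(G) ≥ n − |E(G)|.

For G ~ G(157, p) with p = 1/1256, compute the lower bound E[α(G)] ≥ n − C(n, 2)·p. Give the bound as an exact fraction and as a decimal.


E[|E(G)|] = C(157, 2)·p = 12246 · (1/1256) = 39/4.
E[α(G)] ≥ n − E[|E(G)|] = 157 − 39/4 = 589/4.
Numerically: ≈ 147.250.
(This is only a lower bound; the true E[α(G)] may be larger.)

E[α(G)] ≥ 589/4 ≈ 147.250.


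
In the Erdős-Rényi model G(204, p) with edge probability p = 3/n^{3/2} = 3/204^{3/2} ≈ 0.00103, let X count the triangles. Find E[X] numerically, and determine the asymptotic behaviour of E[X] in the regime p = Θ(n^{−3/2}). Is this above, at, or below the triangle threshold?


Number of potential triangles: C(204, 3) = 1394204.
Each occurs with probability p³ ≈ (0.00103)³ ≈ 1.091511e-09.
By linearity: E[X] = C(204, 3)·p³ ≈ 1394204 · 1.091511e-09 ≈ 0.0015.
Since α = 3/2 > 1, p = c/n^{3/2} = o(1/n) is below the triangle threshold p ~ 1/n. Asymptotically E[X] ~ (c³/6)·n^{3(1−α)} = (3³/6)·n^{-1.5} → 0, so by Markov's inequality G has no triangles w.h.p.

E[X] ≈ 0.0015; in regime p = Θ(1/n^{3/2}) E[X] tends to 0 (below the triangle threshold p ~ 1/n).


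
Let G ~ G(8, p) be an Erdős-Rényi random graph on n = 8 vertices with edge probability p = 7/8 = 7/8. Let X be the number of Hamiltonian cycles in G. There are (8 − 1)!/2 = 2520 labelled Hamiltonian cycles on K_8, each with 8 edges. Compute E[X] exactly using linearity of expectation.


K_8 has (8 − 1)!/2 = 2520 labelled Hamiltonian cycles.
For each such Hamiltonian cycle H, let X_H = 1 if all 8 edges of H are present in G. Then P[X_H = 1] = p^{8} = (7/8)^{8} = 5764801/16777216.
By linearity of expectation: E[X] = Σ_H E[X_H] = 2520 · p^{8} = 2520 · 5764801/16777216 = 1815912315/2097152.
Numerically: E[X] ≈ 866.

E[X] = 2520 · (7/8)^{8} = 1815912315/2097152 ≈ 866.


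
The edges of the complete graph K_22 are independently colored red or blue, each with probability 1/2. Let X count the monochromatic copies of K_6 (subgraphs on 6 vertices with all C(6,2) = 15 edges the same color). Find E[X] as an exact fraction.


Let X = Σ_S X_S over the C(22, 6) = 74613 subsets S of size 6, where X_S = 1 if the K_6 on S is monochromatic.
For a fixed S, the K_6 on S has C(6, 2) = 15 edges. P[all 15 edges red] = (1/2)^15, and likewise for blue, so P[monochromatic] = 2·(1/2)^15 = 2^{1 − 15} = 1/16384.
Summing: E[X] = C(22, 6) · 2^{1 − 15} = 74613 · 1/16384 = 74613/16384.
Numerically: E[X] ≈ 4.55402.

E[X] = C(22,6)·2^(1−C(6,2)) = 74613/16384 ≈ 4.55402.


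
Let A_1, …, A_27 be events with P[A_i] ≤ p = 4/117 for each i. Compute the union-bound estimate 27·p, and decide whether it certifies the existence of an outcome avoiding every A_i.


Union bound: P[∪_{i=1}^{27} A_i] ≤ Σ_i P[A_i] ≤ 27·p = 27·(4/117) = 12/13.
Numerically: 12/13 ≈ 0.9231.
Is 12/13 < 1? YES.
Since P[∪ A_i] ≤ 12/13 < 1, the complement has P[∩ A_i^c] ≥ 1 − 12/13 = 1/13 > 0, so some outcome avoids every A_i.

27·p = 12/13 ≈ 0.9231; existence CERTIFIED by the union bound.


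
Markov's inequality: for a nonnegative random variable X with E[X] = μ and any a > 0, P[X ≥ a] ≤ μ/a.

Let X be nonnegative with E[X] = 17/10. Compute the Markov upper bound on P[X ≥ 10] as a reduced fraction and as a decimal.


μ = E[X] = 17/10, a = 10.
Markov: P[X ≥ 10] ≤ μ/a = (17/10)/10 = 17/100.
Numerically: ≈ 0.17000.
(Since a = 10 > μ = 1.70000, the bound 17/100 is < 1 and informative.)

P[X ≥ 10] ≤ 17/100 ≈ 0.17000.


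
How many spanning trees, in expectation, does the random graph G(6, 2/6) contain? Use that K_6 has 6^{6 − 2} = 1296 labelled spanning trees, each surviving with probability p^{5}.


K_6 has 6^{6 − 2} = 1296 labelled spanning trees.
For each such spanning tree H, let X_H = 1 if all 5 edges of H are present in G. Then P[X_H = 1] = p^{5} = (1/3)^{5} = 1/243.
Summing the indicators: E[X] = Σ_H E[X_H] = 1296 · p^{5} = 1296 · 1/243 = 16/3.
Numerically: E[X] ≈ 5.33.

E[X] = 1296 · (1/3)^{5} = 16/3 ≈ 5.33.


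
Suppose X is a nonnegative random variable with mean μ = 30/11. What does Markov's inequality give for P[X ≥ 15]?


μ = E[X] = 30/11, a = 15.
Markov: P[X ≥ 15] ≤ μ/a = (30/11)/15 = 2/11.
Numerically: ≈ 0.18182.
(Since a = 15 > μ = 2.72727, the bound 2/11 is < 1 and informative.)

P[X ≥ 15] ≤ 2/11 ≈ 0.18182.


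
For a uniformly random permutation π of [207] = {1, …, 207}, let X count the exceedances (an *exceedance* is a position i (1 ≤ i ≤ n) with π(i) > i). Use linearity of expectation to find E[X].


Write X = Σ_{i=1}^{207} X_i, where X_i = 1_{π(i) > i}.
For each fixed i, π(i) is uniform over {1, …, 207} (marginal of a uniform permutation), so P[π(i) > i] = (n − i)/n. Summing: Σ_{i=1}^{207} (n − i)/n = (0 + 1 + … + 206)/207 = 207(207 − 1)/(2·207) = (207 − 1)/2.
Hence E[X] = Σ_{i=1}^{207} (207 − i)/207 = 103 ≈ 103.000.

E[X] = 103 = 103.000.


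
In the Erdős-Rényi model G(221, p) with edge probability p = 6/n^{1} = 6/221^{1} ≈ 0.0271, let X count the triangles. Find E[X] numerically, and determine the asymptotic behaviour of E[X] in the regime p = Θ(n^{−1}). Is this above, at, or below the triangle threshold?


Number of potential triangles: C(221, 3) = 1774630.
Each occurs with probability p³ ≈ (0.0271)³ ≈ 2.00114e-05.
By linearity: E[X] = C(221, 3)·p³ ≈ 1774630 · 2.00114e-05 ≈ 35.513.
Here α = 1, so p = 6/n is exactly at the triangle threshold p ~ 1/n. Asymptotically E[X] → c³/6 = 6³/6 = 36 ≈ 36.000, a bounded constant. In this regime the triangle count is asymptotically Poisson(c³/6).

E[X] ≈ 35.513; in regime p = Θ(1/n^{1}) E[X] stays bounded (at the triangle threshold p ~ 1/n).


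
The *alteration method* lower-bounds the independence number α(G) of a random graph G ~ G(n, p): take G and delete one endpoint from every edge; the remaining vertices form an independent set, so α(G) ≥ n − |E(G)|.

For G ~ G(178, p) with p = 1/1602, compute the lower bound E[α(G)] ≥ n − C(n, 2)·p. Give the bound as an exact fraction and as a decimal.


E[|E(G)|] = C(178, 2)·p = 15753 · (1/1602) = 59/6.
E[α(G)] ≥ n − E[|E(G)|] = 178 − 59/6 = 1009/6.
Numerically: ≈ 168.166667.
(This is only a lower bound; the true E[α(G)] may be larger.)

E[α(G)] ≥ 1009/6 ≈ 168.166667.
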